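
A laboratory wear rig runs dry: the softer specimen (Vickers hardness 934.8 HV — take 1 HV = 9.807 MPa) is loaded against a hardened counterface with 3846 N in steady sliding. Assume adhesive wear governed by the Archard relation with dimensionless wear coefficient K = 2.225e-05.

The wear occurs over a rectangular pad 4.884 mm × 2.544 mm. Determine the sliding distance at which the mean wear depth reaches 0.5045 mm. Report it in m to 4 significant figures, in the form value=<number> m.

value=671.5 m

All working math keeps full float precision — the intermediates are shown rounded; a lone final rounding: four significant digits.
Hardness H = 934.8 HV × 9.807 MPa/HV = 9168 MPa = 9.168e+09 Pa.
Pad sides 4.884 mm × 2.544 mm = 0.004884 m × 0.002544 m. Contact area A = 0.004884 m × 0.002544 m = 1.242e-05 m².
Depth limit h_lim = 0.5045 mm = 5.045e-04 m.
Collected in SI base units: W = 3846 N, H = 9.168e+09 Pa, K = 2.225e-05.
At the depth limit, V_lim = h_lim·A = 5.045e-04 · 1.242e-05 = 6.268e-09 m³.
Thus life L = V_lim·H/(K·W) = 6.268e-09 · 9.168e+09 / (2.225e-05 · 3846) = 671.5 m.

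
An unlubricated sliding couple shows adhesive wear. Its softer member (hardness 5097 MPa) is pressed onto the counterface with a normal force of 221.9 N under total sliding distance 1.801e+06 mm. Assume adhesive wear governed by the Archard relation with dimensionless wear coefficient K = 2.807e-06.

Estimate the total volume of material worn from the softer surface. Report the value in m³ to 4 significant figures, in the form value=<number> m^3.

All arithmetic runs at exact precision. The intermediates appear rounded, and one last rounding, at 4 significant digits.
Path length L = 1.801e+06 mm = 1801 m.
Hardness H = 5097 MPa = 5.097e+09 Pa.
As SI base values: W = 221.9 N, H = 5.097e+09 Pa, K = 2.807e-06.
Wear volume V = K·W·L/H = 2.807e-06 · 221.9 · 1801 / 5.097e+09 = 2.201e-10 m³.

value=2.201e-10 m^3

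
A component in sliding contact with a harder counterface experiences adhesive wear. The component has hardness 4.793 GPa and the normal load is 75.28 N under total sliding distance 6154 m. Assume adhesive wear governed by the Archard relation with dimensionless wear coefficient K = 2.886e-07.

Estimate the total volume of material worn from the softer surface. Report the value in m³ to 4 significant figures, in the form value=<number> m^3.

value=2.789e-11 m^3

The intermediates are shown rounded, and all working math maintains exact precision — a lone final rounding: 4 significant digits.
Hardness H = 4.793 GPa = 4.793e+09 Pa.
In SI base units: W = 75.28 N, H = 4.793e+09 Pa, K = 2.886e-07.
The Archard volume V = K·W·L/H = 2.886e-07 · 75.28 · 6154 / 4.793e+09 = 2.789e-11 m³.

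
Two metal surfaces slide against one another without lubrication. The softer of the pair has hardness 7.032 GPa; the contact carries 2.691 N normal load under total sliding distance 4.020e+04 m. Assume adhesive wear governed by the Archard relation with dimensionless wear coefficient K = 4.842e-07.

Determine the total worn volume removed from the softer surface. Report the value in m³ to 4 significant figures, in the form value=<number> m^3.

All working math runs at exact precision. Shown intermediates are rounded. Rounded once at the end: 4 significant digits.
Hardness H = 7.032 GPa = 7.032e+09 Pa.
In SI base units, W = 2.691 N, H = 7.032e+09 Pa, K = 4.842e-07.
Volume removed: V = K·W·L/H = 4.842e-07 · 2.691 · 4.020e+04 / 7.032e+09 = 7.449e-12 m³.

value=7.449e-12 m^3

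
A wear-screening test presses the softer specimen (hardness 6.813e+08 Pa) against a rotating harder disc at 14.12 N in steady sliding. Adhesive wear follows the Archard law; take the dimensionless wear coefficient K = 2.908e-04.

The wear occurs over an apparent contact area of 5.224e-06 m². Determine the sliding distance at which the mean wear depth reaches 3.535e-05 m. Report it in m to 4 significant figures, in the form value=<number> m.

value=30.64 m

The computation runs at full float precision, and intermediate values are printed rounded. Rounded once at the end, at 4 significant digits.
Working in SI base units: W = 14.12 N, H = 6.813e+08 Pa, K = 2.908e-04.
Permissible volume V_lim = h_lim·A = 3.535e-05 · 5.224e-06 = 1.847e-10 m³.
Inverting, life L = V_lim·H/(K·W) = 1.847e-10 · 6.813e+08 / (2.908e-04 · 14.12) = 30.64 m.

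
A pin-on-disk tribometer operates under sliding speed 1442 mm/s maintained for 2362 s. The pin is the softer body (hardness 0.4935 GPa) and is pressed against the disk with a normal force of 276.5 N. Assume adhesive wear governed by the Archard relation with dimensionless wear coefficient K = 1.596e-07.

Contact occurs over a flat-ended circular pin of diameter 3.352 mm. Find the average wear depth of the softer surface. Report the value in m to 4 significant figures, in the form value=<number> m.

value=3.451e-05 m

Quoted intermediates are rounded. All arithmetic keeps full precision. Rounded once at the end to four significant figures.
Convert: Sliding speed v = 1442 mm/s = 1.442 m/s. The distance L = v·t = 1.442 m/s × 2362 s = 3406 m.
Convert: Hardness H = 0.4935 GPa = 4.935e+08 Pa.
Convert: Pin diameter d = 3.352 mm = 0.003352 m. Contact area A = π·d²/4 = π·(0.003352 m)²/4 = 8.825e-06 m².
SI base units throughout: W = 276.5 N, H = 4.935e+08 Pa, K = 1.596e-07.
Wear volume V = K·W·L/H = 1.596e-07 · 276.5 · 3406 / 4.935e+08 = 3.046e-10 m³.
Depth h = V/A = 3.046e-10 / 8.825e-06 = 3.451e-05 m.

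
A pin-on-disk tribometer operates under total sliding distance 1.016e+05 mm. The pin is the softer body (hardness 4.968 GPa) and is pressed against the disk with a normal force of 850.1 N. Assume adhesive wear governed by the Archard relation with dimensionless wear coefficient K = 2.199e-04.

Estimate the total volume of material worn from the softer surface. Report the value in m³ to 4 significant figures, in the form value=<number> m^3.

Quoted intermediates are rounded — all arithmetic runs at full float precision — rounded just once to 4 significant digits.
Convert: The distance L = 1.016e+05 mm = 101.6 m.
Convert: Hardness H = 4.968 GPa = 4.968e+09 Pa.
In SI base units, W = 850.1 N, H = 4.968e+09 Pa, K = 2.199e-04.
Archard relation: V = K·W·L/H = 2.199e-04 · 850.1 · 101.6 / 4.968e+09 = 3.823e-09 m³.

value=3.823e-09 m^3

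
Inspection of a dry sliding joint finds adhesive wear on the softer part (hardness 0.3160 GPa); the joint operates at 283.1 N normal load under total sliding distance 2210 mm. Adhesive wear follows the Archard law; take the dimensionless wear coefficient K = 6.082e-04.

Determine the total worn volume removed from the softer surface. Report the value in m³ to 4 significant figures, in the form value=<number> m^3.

value=1.204e-09 m^3

Shown intermediates are rounded; each operation runs at exact precision; rounded just once to 4 significant figures.
Sliding distance L = 2210 mm = 2.210 m.
Hardness H = 0.3160 GPa = 3.160e+08 Pa.
Working in SI base units: W = 283.1 N, H = 3.160e+08 Pa, K = 6.082e-04.
Archard relation: V = K·W·L/H = 6.082e-04 · 283.1 · 2.210 / 3.160e+08 = 1.204e-09 m³.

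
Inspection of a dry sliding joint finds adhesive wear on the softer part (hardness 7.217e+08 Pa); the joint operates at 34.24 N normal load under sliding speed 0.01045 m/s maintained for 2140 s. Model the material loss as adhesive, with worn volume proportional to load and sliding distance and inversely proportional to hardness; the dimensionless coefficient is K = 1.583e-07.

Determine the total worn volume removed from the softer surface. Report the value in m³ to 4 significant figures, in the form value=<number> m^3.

The computation runs at exact precision, and intermediates are displayed rounded — rounded once at the end: 4 significant figures.
Path length L = v·t = 0.01045 m/s × 2140 s = 22.36 m.
As SI base values: W = 34.24 N, H = 7.217e+08 Pa, K = 1.583e-07.
Apply Archard: V = K·W·L/H = 1.583e-07 · 34.24 · 22.36 / 7.217e+08 = 1.680e-13 m³.

value=1.680e-13 m^3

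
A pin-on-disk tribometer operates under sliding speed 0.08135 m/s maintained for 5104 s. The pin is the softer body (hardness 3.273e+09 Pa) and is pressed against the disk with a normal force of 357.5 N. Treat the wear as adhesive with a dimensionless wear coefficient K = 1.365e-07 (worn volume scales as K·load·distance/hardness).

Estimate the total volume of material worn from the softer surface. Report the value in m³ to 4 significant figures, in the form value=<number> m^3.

value=6.191e-12 m^3

The computation carries exact precision. Displayed values are rounded; rounded once at the end to four significant digits.
Convert: Distance covered L = v·t = 0.08135 m/s × 5104 s = 415.2 m.
Expressed in SI base units: W = 357.5 N, H = 3.273e+09 Pa, K = 1.365e-07.
Worn volume V = K·W·L/H = 1.365e-07 · 357.5 · 415.2 / 3.273e+09 = 6.191e-12 m³.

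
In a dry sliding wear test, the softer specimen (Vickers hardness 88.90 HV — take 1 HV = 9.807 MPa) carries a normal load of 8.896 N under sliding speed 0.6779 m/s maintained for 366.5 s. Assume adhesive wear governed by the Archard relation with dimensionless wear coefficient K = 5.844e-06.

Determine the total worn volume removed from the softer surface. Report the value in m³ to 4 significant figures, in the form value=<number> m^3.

value=1.482e-11 m^3

Every step carries full float precision; intermediate values are printed rounded — rounded just once to 4 significant figures.
Convert: Path length L = v·t = 0.6779 m/s × 366.5 s = 248.5 m.
Convert: Hardness H = 88.90 HV × 9.807 MPa/HV = 871.8 MPa = 8.718e+08 Pa.
Working in SI base units: W = 8.896 N, H = 8.718e+08 Pa, K = 5.844e-06.
By Archard's law, V = K·W·L/H = 5.844e-06 · 8.896 · 248.5 / 8.718e+08 = 1.482e-11 m³.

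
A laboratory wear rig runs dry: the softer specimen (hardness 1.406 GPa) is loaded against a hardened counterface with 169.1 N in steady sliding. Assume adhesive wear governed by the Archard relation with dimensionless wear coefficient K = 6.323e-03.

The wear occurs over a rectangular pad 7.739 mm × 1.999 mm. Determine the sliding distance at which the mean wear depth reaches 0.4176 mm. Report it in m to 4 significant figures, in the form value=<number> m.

Printed values are rounded, and every step carries full float precision; a lone final rounding to four significant figures.
Convert: Hardness H = 1.406 GPa = 1.406e+09 Pa.
Convert: Pad sides 7.739 mm × 1.999 mm = 0.007739 m × 0.001999 m. Contact area A = 0.007739 m × 0.001999 m = 1.547e-05 m².
Convert: Depth limit h_lim = 0.4176 mm = 4.176e-04 m.
SI base units throughout: W = 169.1 N, H = 1.406e+09 Pa, K = 6.323e-03.
Limit volume V_lim = h_lim·A = 4.176e-04 · 1.547e-05 = 6.460e-09 m³.
Thus life L = V_lim·H/(K·W) = 6.460e-09 · 1.406e+09 / (6.323e-03 · 169.1) = 8.495 m.

value=8.495 m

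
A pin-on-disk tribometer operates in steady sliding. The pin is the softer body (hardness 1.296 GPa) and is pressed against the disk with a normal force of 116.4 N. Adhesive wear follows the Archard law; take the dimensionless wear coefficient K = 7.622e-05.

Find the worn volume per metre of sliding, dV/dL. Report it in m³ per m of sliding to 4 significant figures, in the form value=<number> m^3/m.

value=6.846e-12 m^3/m

The intermediates are displayed rounded — the computation runs at exact precision; rounded just once: four significant figures.
Convert: Hardness H = 1.296 GPa = 1.296e+09 Pa.
SI base units throughout: W = 116.4 N, H = 1.296e+09 Pa, K = 7.622e-05.
Wear rate dV/dL = K·W/H, per unit distance: 7.622e-05 · 116.4 / 1.296e+09 = 6.846e-12 m³/m.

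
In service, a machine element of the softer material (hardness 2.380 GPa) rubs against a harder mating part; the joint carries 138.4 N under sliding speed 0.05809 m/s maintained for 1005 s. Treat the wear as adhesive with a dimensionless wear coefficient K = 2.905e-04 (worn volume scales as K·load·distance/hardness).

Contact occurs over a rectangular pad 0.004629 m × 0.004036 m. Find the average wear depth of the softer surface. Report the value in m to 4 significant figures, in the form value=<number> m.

Intermediate values are displayed rounded — each operation maintains exact precision. Rounded once at the end: 4 significant digits.
Sliding distance L = v·t = 0.05809 m/s × 1005 s = 58.38 m.
Hardness H = 2.380 GPa = 2.380e+09 Pa.
Contact area A = 0.004629 m × 0.004036 m = 1.868e-05 m².
Working in SI base units: W = 138.4 N, H = 2.380e+09 Pa, K = 2.905e-04.
Wear volume V = K·W·L/H = 2.905e-04 · 138.4 · 58.38 / 2.380e+09 = 9.862e-10 m³.
Depth h = V/A = 9.862e-10 / 1.868e-05 = 5.279e-05 m.

value=5.279e-05 m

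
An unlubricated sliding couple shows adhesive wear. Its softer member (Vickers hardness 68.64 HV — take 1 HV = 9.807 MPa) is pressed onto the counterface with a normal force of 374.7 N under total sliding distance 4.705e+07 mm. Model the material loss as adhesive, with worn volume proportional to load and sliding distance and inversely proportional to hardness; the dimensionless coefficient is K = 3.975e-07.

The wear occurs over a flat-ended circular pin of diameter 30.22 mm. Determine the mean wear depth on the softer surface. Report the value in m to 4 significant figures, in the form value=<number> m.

value=1.451e-05 m

The intermediates are shown rounded; the algebra holds exact precision, and rounded once at the end: 4 significant figures.
Convert: Distance L = 4.705e+07 mm = 4.705e+04 m.
Convert: Hardness H = 68.64 HV × 9.807 MPa/HV = 673.2 MPa = 6.732e+08 Pa.
Convert: Pin diameter d = 30.22 mm = 0.03022 m. Contact area A = π·d²/4 = π·(0.03022 m)²/4 = 7.173e-04 m².
Restated in SI base units: W = 374.7 N, H = 6.732e+08 Pa, K = 3.975e-07.
Wear volume V = K·W·L/H = 3.975e-07 · 374.7 · 4.705e+04 / 6.732e+08 = 1.041e-08 m³.
Mean depth h = V/A = 1.041e-08 / 7.173e-04 = 1.451e-05 m.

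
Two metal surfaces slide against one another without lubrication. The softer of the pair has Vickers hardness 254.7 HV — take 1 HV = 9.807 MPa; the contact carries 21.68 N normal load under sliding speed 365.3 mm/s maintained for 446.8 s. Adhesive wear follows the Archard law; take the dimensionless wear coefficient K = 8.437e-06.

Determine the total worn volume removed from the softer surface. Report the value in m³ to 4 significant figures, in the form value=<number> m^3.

value=1.195e-11 m^3

All arithmetic holds full float precision. The intermediates are shown rounded; rounded once at the end, at 4 significant figures.
Convert: Sliding speed v = 365.3 mm/s = 0.3653 m/s. Distance covered L = v·t = 0.3653 m/s × 446.8 s = 163.2 m.
Convert: Hardness H = 254.7 HV × 9.807 MPa/HV = 2498 MPa = 2.498e+09 Pa.
Expressed in SI base units: W = 21.68 N, H = 2.498e+09 Pa, K = 8.437e-06.
By Archard's law, V = K·W·L/H = 8.437e-06 · 21.68 · 163.2 / 2.498e+09 = 1.195e-11 m³.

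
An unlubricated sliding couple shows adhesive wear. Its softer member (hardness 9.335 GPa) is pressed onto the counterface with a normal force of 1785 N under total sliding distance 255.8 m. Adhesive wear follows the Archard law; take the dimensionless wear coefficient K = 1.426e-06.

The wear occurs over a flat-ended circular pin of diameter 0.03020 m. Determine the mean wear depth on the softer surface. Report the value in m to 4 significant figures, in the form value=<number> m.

value=9.737e-08 m

All arithmetic holds full float precision — intermediates appear rounded; a single final rounding: four significant figures.
Convert: Hardness H = 9.335 GPa = 9.335e+09 Pa.
Convert: Contact area A = π·d²/4 = π·(0.03020 m)²/4 = 7.163e-04 m².
Working in SI base units: W = 1785 N, H = 9.335e+09 Pa, K = 1.426e-06.
Apply Archard: V = K·W·L/H = 1.426e-06 · 1785 · 255.8 / 9.335e+09 = 6.975e-11 m³.
Mean depth h = V/A = 6.975e-11 / 7.163e-04 = 9.737e-08 m.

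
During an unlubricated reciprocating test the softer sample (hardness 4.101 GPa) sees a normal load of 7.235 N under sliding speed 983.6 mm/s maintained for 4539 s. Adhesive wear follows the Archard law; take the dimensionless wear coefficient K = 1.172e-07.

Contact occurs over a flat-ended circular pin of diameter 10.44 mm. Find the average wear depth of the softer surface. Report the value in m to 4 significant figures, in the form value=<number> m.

value=1.078e-08 m

The algebra runs at full float precision; the intermediates appear rounded — rounded once at the end to four significant figures.
Convert: Sliding speed v = 983.6 mm/s = 0.9836 m/s. Sliding distance L = v·t = 0.9836 m/s × 4539 s = 4465 m.
Convert: Hardness H = 4.101 GPa = 4.101e+09 Pa.
Convert: Pin diameter d = 10.44 mm = 0.01044 m. Contact area A = π·d²/4 = π·(0.01044 m)²/4 = 8.560e-05 m².
Collected in SI base units: W = 7.235 N, H = 4.101e+09 Pa, K = 1.172e-07.
Volume removed: V = K·W·L/H = 1.172e-07 · 7.235 · 4465 / 4.101e+09 = 9.231e-13 m³.
Mean wear depth h = V/A = 9.231e-13 / 8.560e-05 = 1.078e-08 m.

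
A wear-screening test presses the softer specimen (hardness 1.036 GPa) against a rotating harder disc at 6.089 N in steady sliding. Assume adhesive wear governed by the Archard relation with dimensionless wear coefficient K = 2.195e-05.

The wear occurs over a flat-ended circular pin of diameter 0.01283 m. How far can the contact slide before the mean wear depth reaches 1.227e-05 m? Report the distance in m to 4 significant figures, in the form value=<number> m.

value=1.230e+04 m

The algebra maintains exact precision. Displayed values are rounded. Rounded just once to 4 significant figures.
Hardness H = 1.036 GPa = 1.036e+09 Pa.
Contact area A = π·d²/4 = π·(0.01283 m)²/4 = 1.293e-04 m².
Working in SI base units: W = 6.089 N, H = 1.036e+09 Pa, K = 2.195e-05.
Volume at the limit: V_lim = h_lim·A = 1.227e-05 · 1.293e-04 = 1.586e-09 m³.
Inverting, life L = V_lim·H/(K·W) = 1.586e-09 · 1.036e+09 / (2.195e-05 · 6.089) = 1.230e+04 m.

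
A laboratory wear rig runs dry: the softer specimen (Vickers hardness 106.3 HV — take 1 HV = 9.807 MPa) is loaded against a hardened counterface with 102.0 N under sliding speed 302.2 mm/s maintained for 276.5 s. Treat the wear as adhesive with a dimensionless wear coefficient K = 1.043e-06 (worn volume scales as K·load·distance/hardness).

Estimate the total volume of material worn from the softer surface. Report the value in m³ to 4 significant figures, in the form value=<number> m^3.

The intermediates are shown rounded, and every step carries full precision — one last rounding, at 4 significant digits.
Sliding speed v = 302.2 mm/s = 0.3022 m/s. Sliding distance L = v·t = 0.3022 m/s × 276.5 s = 83.56 m.
Hardness H = 106.3 HV × 9.807 MPa/HV = 1042 MPa = 1.042e+09 Pa.
Expressed in SI base units: W = 102.0 N, H = 1.042e+09 Pa, K = 1.043e-06.
Apply Archard: V = K·W·L/H = 1.043e-06 · 102.0 · 83.56 / 1.042e+09 = 8.527e-12 m³.

value=8.527e-12 m^3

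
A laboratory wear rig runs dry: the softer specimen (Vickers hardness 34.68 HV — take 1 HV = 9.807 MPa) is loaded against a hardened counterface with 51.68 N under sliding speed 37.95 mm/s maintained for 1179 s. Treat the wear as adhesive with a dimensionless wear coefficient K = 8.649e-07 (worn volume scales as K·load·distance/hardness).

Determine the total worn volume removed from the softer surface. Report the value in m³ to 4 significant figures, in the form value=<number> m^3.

Each operation runs at full float precision, and the intermediates are displayed rounded — a lone final rounding to four significant figures.
Convert: Sliding speed v = 37.95 mm/s = 0.03795 m/s. Sliding distance L = v·t = 0.03795 m/s × 1179 s = 44.74 m.
Convert: Hardness H = 34.68 HV × 9.807 MPa/HV = 340.1 MPa = 3.401e+08 Pa.
Working in SI base units: W = 51.68 N, H = 3.401e+08 Pa, K = 8.649e-07.
By Archard's law, V = K·W·L/H = 8.649e-07 · 51.68 · 44.74 / 3.401e+08 = 5.880e-12 m³.

value=5.880e-12 m^3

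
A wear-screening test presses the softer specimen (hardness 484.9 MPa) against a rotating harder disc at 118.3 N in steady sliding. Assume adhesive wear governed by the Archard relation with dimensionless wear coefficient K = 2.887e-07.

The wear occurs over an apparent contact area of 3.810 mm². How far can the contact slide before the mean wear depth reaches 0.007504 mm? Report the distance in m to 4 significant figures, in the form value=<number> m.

value=405.9 m

Every step holds exact precision. The intermediates are displayed rounded — one last rounding to four significant figures.
Convert: Hardness H = 484.9 MPa = 4.849e+08 Pa.
Convert: Contact area A = 3.810 mm² = 3.810e-06 m².
Convert: Depth limit h_lim = 0.007504 mm = 7.504e-06 m.
Working in SI base units: W = 118.3 N, H = 4.849e+08 Pa, K = 2.887e-07.
Limit volume V_lim = h_lim·A = 7.504e-06 · 3.810e-06 = 2.859e-11 m³.
Thus life L = V_lim·H/(K·W) = 2.859e-11 · 4.849e+08 / (2.887e-07 · 118.3) = 405.9 m.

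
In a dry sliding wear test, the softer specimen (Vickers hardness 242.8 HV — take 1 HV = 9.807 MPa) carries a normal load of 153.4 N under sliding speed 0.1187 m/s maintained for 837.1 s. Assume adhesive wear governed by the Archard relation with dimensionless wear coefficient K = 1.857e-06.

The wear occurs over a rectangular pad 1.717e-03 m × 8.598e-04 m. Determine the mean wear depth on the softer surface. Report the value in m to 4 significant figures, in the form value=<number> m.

Intermediates are printed rounded, and the computation runs at full precision — a single final rounding to four significant figures.
Distance covered L = v·t = 0.1187 m/s × 837.1 s = 99.36 m.
Hardness H = 242.8 HV × 9.807 MPa/HV = 2381 MPa = 2.381e+09 Pa.
Contact area A = 1.717e-03 m × 8.598e-04 m = 1.476e-06 m².
Expressed in SI base units: W = 153.4 N, H = 2.381e+09 Pa, K = 1.857e-06.
Apply Archard: V = K·W·L/H = 1.857e-06 · 153.4 · 99.36 / 2.381e+09 = 1.189e-11 m³.
Depth of wear h = V/A = 1.189e-11 / 1.476e-06 = 8.052e-06 m.

value=8.052e-06 m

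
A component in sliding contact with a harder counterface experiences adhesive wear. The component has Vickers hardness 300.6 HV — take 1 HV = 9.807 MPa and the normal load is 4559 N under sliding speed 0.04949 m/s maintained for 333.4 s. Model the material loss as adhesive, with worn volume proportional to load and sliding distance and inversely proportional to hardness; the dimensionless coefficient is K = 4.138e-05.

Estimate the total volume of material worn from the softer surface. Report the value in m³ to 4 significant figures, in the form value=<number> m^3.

All arithmetic carries exact precision. Printed values are rounded — one final rounding, at four significant figures.
Convert: Path length L = v·t = 0.04949 m/s × 333.4 s = 16.50 m.
Convert: Hardness H = 300.6 HV × 9.807 MPa/HV = 2948 MPa = 2.948e+09 Pa.
Working in SI base units: W = 4559 N, H = 2.948e+09 Pa, K = 4.138e-05.
Wear volume V = K·W·L/H = 4.138e-05 · 4559 · 16.50 / 2.948e+09 = 1.056e-09 m³.

value=1.056e-09 m^3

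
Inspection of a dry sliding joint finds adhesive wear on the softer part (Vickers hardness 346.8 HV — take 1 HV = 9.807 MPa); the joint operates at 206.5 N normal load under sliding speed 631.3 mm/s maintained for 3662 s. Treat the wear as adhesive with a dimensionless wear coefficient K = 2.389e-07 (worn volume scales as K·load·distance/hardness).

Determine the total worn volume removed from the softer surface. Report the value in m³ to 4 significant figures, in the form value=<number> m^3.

value=3.353e-11 m^3

The algebra runs at full precision. Intermediate values appear rounded, and a single final rounding, at four significant figures.
Convert: Sliding speed v = 631.3 mm/s = 0.6313 m/s. Path length L = v·t = 0.6313 m/s × 3662 s = 2312 m.
Convert: Hardness H = 346.8 HV × 9.807 MPa/HV = 3401 MPa = 3.401e+09 Pa.
Collected in SI base units: W = 206.5 N, H = 3.401e+09 Pa, K = 2.389e-07.
Archard volume V = K·W·L/H = 2.389e-07 · 206.5 · 2312 / 3.401e+09 = 3.353e-11 m³.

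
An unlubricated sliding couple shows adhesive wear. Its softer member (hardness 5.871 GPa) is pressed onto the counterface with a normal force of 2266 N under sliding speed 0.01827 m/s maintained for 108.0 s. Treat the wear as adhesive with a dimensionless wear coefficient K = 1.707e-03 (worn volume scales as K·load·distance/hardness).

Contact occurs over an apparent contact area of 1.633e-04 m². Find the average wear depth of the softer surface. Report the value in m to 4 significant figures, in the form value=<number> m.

The computation carries full float precision; quoted intermediates are rounded — a lone final rounding: four significant figures.
Convert: Distance covered L = v·t = 0.01827 m/s × 108.0 s = 1.973 m.
Convert: Hardness H = 5.871 GPa = 5.871e+09 Pa.
In SI base units, W = 2266 N, H = 5.871e+09 Pa, K = 1.707e-03.
Archard relation: V = K·W·L/H = 1.707e-03 · 2266 · 1.973 / 5.871e+09 = 1.300e-09 m³.
Average depth h = V/A = 1.300e-09 / 1.633e-04 = 7.961e-06 m.

value=7.961e-06 m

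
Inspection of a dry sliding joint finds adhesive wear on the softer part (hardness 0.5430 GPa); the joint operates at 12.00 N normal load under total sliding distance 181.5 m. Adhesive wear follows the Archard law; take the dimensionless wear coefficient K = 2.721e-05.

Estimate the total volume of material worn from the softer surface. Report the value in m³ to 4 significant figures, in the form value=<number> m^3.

Each operation holds exact precision. Intermediates are displayed rounded; a single final rounding, at 4 significant digits.
Convert: Hardness H = 0.5430 GPa = 5.430e+08 Pa.
SI base units throughout: W = 12.00 N, H = 5.430e+08 Pa, K = 2.721e-05.
Apply Archard: V = K·W·L/H = 2.721e-05 · 12.00 · 181.5 / 5.430e+08 = 1.091e-10 m³.

value=1.091e-10 m^3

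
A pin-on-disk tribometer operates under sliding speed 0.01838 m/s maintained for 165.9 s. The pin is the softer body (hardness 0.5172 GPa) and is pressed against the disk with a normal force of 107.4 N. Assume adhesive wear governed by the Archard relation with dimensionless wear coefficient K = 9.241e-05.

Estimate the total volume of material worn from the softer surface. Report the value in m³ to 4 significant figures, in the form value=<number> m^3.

Displayed values are rounded — the computation runs at full precision — a single final rounding to 4 significant digits.
Convert: Sliding distance L = v·t = 0.01838 m/s × 165.9 s = 3.049 m.
Convert: Hardness H = 0.5172 GPa = 5.172e+08 Pa.
SI base units throughout: W = 107.4 N, H = 5.172e+08 Pa, K = 9.241e-05.
Apply Archard: V = K·W·L/H = 9.241e-05 · 107.4 · 3.049 / 5.172e+08 = 5.851e-11 m³.

value=5.851e-11 m^3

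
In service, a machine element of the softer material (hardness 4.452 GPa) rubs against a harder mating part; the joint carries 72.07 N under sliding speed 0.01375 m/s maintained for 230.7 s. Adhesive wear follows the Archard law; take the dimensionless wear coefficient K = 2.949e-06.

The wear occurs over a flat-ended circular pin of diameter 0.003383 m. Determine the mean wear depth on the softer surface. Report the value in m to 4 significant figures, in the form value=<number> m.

Printed values are rounded, and all working math keeps full precision, and one final rounding to 4 significant digits.
Convert: Sliding distance L = v·t = 0.01375 m/s × 230.7 s = 3.172 m.
Convert: Hardness H = 4.452 GPa = 4.452e+09 Pa.
Convert: Contact area A = π·d²/4 = π·(0.003383 m)²/4 = 8.989e-06 m².
Restated in SI base units: W = 72.07 N, H = 4.452e+09 Pa, K = 2.949e-06.
Volume removed: V = K·W·L/H = 2.949e-06 · 72.07 · 3.172 / 4.452e+09 = 1.514e-13 m³.
Mean depth h = V/A = 1.514e-13 / 8.989e-06 = 1.685e-08 m.

value=1.685e-08 m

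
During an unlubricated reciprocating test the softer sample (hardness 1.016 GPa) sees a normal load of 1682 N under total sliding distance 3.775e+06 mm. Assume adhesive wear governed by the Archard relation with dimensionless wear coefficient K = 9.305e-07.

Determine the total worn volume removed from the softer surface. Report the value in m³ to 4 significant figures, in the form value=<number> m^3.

value=5.815e-09 m^3

Intermediates appear rounded, and all working math carries full float precision — a lone final rounding, at 4 significant digits.
Convert: The distance L = 3.775e+06 mm = 3775 m.
Convert: Hardness H = 1.016 GPa = 1.016e+09 Pa.
In SI base units, W = 1682 N, H = 1.016e+09 Pa, K = 9.305e-07.
Archard relation: V = K·W·L/H = 9.305e-07 · 1682 · 3775 / 1.016e+09 = 5.815e-09 m³.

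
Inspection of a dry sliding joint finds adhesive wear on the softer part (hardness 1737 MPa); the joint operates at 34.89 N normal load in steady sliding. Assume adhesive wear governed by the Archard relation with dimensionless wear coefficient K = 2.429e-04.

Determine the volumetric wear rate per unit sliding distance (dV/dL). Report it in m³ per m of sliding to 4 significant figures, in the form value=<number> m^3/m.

All working math holds full float precision, and intermediates are displayed rounded — rounded just once: four significant figures.
Convert: Hardness H = 1737 MPa = 1.737e+09 Pa.
Collected in SI base units: W = 34.89 N, H = 1.737e+09 Pa, K = 2.429e-04.
Sliding wear rate dV/dL = K·W/H — distance-free: 2.429e-04 · 34.89 / 1.737e+09 = 4.879e-12 m³/m.

value=4.879e-12 m^3/m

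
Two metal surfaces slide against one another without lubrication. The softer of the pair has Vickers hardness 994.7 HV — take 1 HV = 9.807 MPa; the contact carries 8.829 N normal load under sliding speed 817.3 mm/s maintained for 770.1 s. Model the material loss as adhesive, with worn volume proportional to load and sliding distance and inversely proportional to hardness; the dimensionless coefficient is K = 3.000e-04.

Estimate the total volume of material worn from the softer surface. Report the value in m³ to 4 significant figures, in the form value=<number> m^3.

Intermediate values are shown rounded, and the algebra holds full float precision; a single final rounding to four significant digits.
Convert: Sliding speed v = 817.3 mm/s = 0.8173 m/s. Distance covered L = v·t = 0.8173 m/s × 770.1 s = 629.4 m.
Convert: Hardness H = 994.7 HV × 9.807 MPa/HV = 9755 MPa = 9.755e+09 Pa.
Restated in SI base units: W = 8.829 N, H = 9.755e+09 Pa, K = 3.000e-04.
By Archard's law, V = K·W·L/H = 3.000e-04 · 8.829 · 629.4 / 9.755e+09 = 1.709e-10 m³.

value=1.709e-10 m^3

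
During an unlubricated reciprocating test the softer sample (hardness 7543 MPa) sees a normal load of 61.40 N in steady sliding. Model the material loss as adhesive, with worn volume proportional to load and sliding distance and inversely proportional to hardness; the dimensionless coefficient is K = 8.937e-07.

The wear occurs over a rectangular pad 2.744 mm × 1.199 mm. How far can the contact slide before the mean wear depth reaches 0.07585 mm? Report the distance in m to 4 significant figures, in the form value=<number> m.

value=3.430e+04 m

All working math carries exact precision, and intermediates are shown rounded — a lone final rounding, at 4 significant digits.
Convert: Hardness H = 7543 MPa = 7.543e+09 Pa.
Convert: Pad sides 2.744 mm × 1.199 mm = 0.002744 m × 0.001199 m. Contact area A = 0.002744 m × 0.001199 m = 3.290e-06 m².
Convert: Depth limit h_lim = 0.07585 mm = 7.585e-05 m.
Expressed in SI base units: W = 61.40 N, H = 7.543e+09 Pa, K = 8.937e-07.
Permissible volume V_lim = h_lim·A = 7.585e-05 · 3.290e-06 = 2.496e-10 m³.
So the life L = V_lim·H/(K·W) = 2.496e-10 · 7.543e+09 / (8.937e-07 · 61.40) = 3.430e+04 m.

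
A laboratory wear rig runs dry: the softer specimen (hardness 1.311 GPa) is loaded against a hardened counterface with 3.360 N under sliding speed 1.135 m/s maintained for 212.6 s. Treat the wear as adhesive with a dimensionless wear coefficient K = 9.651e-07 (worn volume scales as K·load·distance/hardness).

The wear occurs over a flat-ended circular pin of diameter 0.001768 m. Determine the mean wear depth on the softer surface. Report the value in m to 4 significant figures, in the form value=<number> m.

value=2.431e-07 m

Intermediate values appear rounded — each operation holds full float precision. Rounded once at the end, at 4 significant figures.
Convert: Distance L = v·t = 1.135 m/s × 212.6 s = 241.3 m.
Convert: Hardness H = 1.311 GPa = 1.311e+09 Pa.
Convert: Contact area A = π·d²/4 = π·(0.001768 m)²/4 = 2.455e-06 m².
In SI base units: W = 3.360 N, H = 1.311e+09 Pa, K = 9.651e-07.
Archard volume V = K·W·L/H = 9.651e-07 · 3.360 · 241.3 / 1.311e+09 = 5.969e-13 m³.
Depth of wear h = V/A = 5.969e-13 / 2.455e-06 = 2.431e-07 m.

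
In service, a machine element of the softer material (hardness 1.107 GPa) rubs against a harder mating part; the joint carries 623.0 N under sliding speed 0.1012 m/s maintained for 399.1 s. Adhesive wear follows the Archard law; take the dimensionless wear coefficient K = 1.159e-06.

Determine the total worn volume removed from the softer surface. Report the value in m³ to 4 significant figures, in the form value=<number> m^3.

Every step maintains full float precision, and intermediates are printed rounded — one final rounding, at four significant figures.
Distance L = v·t = 0.1012 m/s × 399.1 s = 40.39 m.
Hardness H = 1.107 GPa = 1.107e+09 Pa.
As SI base values: W = 623.0 N, H = 1.107e+09 Pa, K = 1.159e-06.
Wear volume V = K·W·L/H = 1.159e-06 · 623.0 · 40.39 / 1.107e+09 = 2.634e-11 m³.

value=2.634e-11 m^3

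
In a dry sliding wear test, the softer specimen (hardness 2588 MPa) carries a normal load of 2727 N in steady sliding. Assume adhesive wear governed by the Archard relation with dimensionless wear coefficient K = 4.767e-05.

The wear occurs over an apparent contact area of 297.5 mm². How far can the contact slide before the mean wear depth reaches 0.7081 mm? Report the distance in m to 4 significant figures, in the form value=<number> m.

All arithmetic maintains full float precision. Intermediates are printed rounded, and one final rounding to 4 significant digits.
Convert: Hardness H = 2588 MPa = 2.588e+09 Pa.
Convert: Contact area A = 297.5 mm² = 2.975e-04 m².
Convert: Depth limit h_lim = 0.7081 mm = 7.081e-04 m.
In SI base units: W = 2727 N, H = 2.588e+09 Pa, K = 4.767e-05.
Limit volume V_lim = h_lim·A = 7.081e-04 · 2.975e-04 = 2.107e-07 m³.
Life L = V_lim·H/(K·W) = 2.107e-07 · 2.588e+09 / (4.767e-05 · 2727) = 4194 m.

value=4194 m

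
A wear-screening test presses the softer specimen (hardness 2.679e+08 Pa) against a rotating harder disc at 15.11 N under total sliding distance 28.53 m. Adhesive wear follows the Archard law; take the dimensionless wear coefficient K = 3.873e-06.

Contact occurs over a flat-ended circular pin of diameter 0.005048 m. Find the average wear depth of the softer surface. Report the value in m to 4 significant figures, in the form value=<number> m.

Printed values are rounded, and each operation carries full precision. Rounded once at the end, at 4 significant digits.
Convert: Contact area A = π·d²/4 = π·(0.005048 m)²/4 = 2.001e-05 m².
SI base units throughout: W = 15.11 N, H = 2.679e+08 Pa, K = 3.873e-06.
Apply Archard: V = K·W·L/H = 3.873e-06 · 15.11 · 28.53 / 2.679e+08 = 6.232e-12 m³.
Average depth h = V/A = 6.232e-12 / 2.001e-05 = 3.114e-07 m.

value=3.114e-07 m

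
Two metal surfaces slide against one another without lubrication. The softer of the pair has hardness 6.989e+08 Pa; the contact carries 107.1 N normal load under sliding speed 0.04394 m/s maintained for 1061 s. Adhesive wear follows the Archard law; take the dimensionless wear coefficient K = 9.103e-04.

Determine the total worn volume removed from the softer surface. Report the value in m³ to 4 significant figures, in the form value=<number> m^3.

Intermediates are printed rounded — each operation holds exact precision. Rounded once at the end to 4 significant figures.
Path length L = v·t = 0.04394 m/s × 1061 s = 46.62 m.
Restated in SI base units: W = 107.1 N, H = 6.989e+08 Pa, K = 9.103e-04.
Archard volume V = K·W·L/H = 9.103e-04 · 107.1 · 46.62 / 6.989e+08 = 6.503e-09 m³.

value=6.503e-09 m^3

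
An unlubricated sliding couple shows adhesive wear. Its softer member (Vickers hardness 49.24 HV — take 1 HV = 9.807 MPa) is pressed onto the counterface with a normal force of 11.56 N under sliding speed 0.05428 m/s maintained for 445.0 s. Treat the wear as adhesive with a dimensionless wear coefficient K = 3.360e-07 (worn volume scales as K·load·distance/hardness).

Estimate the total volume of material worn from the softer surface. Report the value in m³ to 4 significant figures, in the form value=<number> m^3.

The computation carries full precision; displayed values are rounded. Rounded just once: four significant digits.
Sliding distance L = v·t = 0.05428 m/s × 445.0 s = 24.15 m.
Hardness H = 49.24 HV × 9.807 MPa/HV = 482.9 MPa = 4.829e+08 Pa.
As SI base values: W = 11.56 N, H = 4.829e+08 Pa, K = 3.360e-07.
Volume removed: V = K·W·L/H = 3.360e-07 · 11.56 · 24.15 / 4.829e+08 = 1.943e-13 m³.

value=1.943e-13 m^3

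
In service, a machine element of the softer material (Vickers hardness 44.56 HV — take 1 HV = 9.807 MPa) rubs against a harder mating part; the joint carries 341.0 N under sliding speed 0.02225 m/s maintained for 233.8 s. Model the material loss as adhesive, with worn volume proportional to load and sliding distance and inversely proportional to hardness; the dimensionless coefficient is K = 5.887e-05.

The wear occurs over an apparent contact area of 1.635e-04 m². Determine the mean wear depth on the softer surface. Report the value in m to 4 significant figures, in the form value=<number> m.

value=1.462e-06 m

Intermediate values appear rounded. Every step runs at exact precision. Rounded once at the end: four significant digits.
Total distance L = v·t = 0.02225 m/s × 233.8 s = 5.202 m.
Hardness H = 44.56 HV × 9.807 MPa/HV = 437.0 MPa = 4.370e+08 Pa.
In SI base units, W = 341.0 N, H = 4.370e+08 Pa, K = 5.887e-05.
Archard volume V = K·W·L/H = 5.887e-05 · 341.0 · 5.202 / 4.370e+08 = 2.390e-10 m³.
Depth h = V/A = 2.390e-10 / 1.635e-04 = 1.462e-06 m.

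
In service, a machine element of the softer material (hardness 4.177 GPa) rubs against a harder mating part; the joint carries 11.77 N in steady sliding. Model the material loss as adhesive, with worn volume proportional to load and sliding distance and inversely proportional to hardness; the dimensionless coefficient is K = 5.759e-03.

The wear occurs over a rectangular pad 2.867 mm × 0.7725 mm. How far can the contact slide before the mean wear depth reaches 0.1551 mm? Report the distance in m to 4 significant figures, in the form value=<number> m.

All working math runs at full precision; shown intermediates are rounded. Rounded just once: four significant digits.
Convert: Hardness H = 4.177 GPa = 4.177e+09 Pa.
Convert: Pad sides 2.867 mm × 0.7725 mm = 2.867e-03 m × 7.725e-04 m. Contact area A = 2.867e-03 m × 7.725e-04 m = 2.215e-06 m².
Convert: Depth limit h_lim = 0.1551 mm = 1.551e-04 m.
SI base units throughout: W = 11.77 N, H = 4.177e+09 Pa, K = 5.759e-03.
Allowed volume V_lim = h_lim·A = 1.551e-04 · 2.215e-06 = 3.435e-10 m³.
Sliding life L = V_lim·H/(K·W) = 3.435e-10 · 4.177e+09 / (5.759e-03 · 11.77) = 21.17 m.

value=21.17 m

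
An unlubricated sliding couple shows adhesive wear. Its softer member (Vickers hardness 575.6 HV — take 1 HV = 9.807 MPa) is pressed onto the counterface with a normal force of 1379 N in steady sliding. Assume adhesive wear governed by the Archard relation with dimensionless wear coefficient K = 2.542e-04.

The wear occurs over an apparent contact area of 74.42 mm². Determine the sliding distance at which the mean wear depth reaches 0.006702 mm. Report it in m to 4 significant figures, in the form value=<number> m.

value=8.032 m

Intermediates are printed rounded — each operation keeps full float precision. Rounded once at the end to four significant figures.
Hardness H = 575.6 HV × 9.807 MPa/HV = 5645 MPa = 5.645e+09 Pa.
Contact area A = 74.42 mm² = 7.442e-05 m².
Depth limit h_lim = 0.006702 mm = 6.702e-06 m.
SI base units throughout: W = 1379 N, H = 5.645e+09 Pa, K = 2.542e-04.
Allowed volume V_lim = h_lim·A = 6.702e-06 · 7.442e-05 = 4.988e-10 m³.
Thus life L = V_lim·H/(K·W) = 4.988e-10 · 5.645e+09 / (2.542e-04 · 1379) = 8.032 m.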